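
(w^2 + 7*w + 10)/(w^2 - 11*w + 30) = (w^2 + 7*w + 10)/(w^2 - 11*w + 30)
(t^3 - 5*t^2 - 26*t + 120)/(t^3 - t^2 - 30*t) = (t - 4)/t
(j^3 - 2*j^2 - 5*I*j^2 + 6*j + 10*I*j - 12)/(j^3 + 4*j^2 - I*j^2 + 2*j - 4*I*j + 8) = (j^2 + j*(-2 - 6*I) + 12*I)/(j^2 + j*(4 - 2*I) - 8*I)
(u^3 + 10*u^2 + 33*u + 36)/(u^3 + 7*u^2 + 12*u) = (u + 3)/u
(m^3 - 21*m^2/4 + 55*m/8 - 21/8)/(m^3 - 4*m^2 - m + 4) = (8*m^2 - 34*m + 21)/(8*(m^2 - 3*m - 4))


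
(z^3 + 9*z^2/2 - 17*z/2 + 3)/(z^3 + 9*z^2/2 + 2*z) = (2*z^3 + 9*z^2 - 17*z + 6)/(z*(2*z^2 + 9*z + 4))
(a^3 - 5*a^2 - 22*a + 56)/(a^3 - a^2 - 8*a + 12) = (a^2 - 3*a - 28)/(a^2 + a - 6)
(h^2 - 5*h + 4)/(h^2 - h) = (h - 4)/h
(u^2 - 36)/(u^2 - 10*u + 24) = (u + 6)/(u - 4)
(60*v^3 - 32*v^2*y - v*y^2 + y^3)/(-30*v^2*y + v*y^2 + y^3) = (-2*v + y)/y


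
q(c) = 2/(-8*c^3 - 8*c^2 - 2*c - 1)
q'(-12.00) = 0.00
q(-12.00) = 0.00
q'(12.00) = 0.00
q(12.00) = 0.00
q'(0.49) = 1.33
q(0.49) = -0.41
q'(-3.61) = 0.01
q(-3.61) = 0.01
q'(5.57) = 0.00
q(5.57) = -0.00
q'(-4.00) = 0.00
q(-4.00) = 0.01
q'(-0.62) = 3.03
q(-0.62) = -2.15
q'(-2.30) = 0.05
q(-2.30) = 0.03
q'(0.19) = 3.98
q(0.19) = -1.16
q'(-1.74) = 0.22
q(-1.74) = 0.10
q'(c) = 2*(24*c^2 + 16*c + 2)/(-8*c^3 - 8*c^2 - 2*c - 1)^2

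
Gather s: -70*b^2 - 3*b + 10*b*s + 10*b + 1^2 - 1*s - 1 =-70*b^2 + 7*b + s*(10*b - 1)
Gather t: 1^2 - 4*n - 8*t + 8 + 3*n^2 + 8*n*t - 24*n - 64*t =3*n^2 - 28*n + t*(8*n - 72) + 9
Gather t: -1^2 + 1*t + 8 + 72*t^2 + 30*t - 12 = 72*t^2 + 31*t - 5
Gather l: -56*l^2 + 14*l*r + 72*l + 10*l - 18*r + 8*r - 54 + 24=-56*l^2 + l*(14*r + 82) - 10*r - 30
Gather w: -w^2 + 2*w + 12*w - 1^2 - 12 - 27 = -w^2 + 14*w - 40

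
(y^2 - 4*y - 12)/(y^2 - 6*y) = (y + 2)/y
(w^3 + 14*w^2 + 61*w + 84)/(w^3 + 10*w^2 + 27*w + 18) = (w^2 + 11*w + 28)/(w^2 + 7*w + 6)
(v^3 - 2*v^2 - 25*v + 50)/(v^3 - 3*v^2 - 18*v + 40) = (v + 5)/(v + 4)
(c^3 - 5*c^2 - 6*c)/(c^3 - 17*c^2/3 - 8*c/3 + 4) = 3*c/(3*c - 2)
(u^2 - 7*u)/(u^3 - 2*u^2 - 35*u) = 1/(u + 5)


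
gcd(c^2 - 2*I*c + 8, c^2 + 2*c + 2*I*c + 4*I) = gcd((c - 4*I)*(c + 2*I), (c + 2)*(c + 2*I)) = c + 2*I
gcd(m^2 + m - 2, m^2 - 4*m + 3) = m - 1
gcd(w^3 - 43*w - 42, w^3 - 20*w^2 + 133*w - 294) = w - 7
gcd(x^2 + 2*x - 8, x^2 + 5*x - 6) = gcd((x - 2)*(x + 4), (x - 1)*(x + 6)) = 1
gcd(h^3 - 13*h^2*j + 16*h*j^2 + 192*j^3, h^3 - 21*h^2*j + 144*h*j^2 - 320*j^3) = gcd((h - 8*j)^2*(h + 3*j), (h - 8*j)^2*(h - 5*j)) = h^2 - 16*h*j + 64*j^2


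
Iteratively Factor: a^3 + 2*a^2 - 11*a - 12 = (a + 4)*(a^2 - 2*a - 3) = (a + 1)*(a + 4)*(a - 3)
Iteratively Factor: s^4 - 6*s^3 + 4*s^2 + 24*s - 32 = (s + 2)*(s^3 - 8*s^2 + 20*s - 16) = (s - 4)*(s + 2)*(s^2 - 4*s + 4) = (s - 4)*(s - 2)*(s + 2)*(s - 2)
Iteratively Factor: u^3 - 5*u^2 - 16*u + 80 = (u - 5)*(u^2 - 16) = (u - 5)*(u + 4)*(u - 4)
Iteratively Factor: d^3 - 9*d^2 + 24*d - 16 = (d - 4)*(d^2 - 5*d + 4) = (d - 4)^2*(d - 1)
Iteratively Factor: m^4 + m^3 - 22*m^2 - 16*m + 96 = (m - 2)*(m^3 + 3*m^2 - 16*m - 48) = (m - 2)*(m + 4)*(m^2 - m - 12) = (m - 2)*(m + 3)*(m + 4)*(m - 4)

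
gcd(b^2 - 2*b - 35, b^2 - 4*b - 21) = b - 7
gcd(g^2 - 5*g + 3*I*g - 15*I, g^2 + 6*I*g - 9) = g + 3*I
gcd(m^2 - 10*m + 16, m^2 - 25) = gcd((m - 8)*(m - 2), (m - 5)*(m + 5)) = 1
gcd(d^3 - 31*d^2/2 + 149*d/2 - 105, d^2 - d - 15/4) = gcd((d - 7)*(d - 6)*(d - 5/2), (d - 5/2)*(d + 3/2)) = d - 5/2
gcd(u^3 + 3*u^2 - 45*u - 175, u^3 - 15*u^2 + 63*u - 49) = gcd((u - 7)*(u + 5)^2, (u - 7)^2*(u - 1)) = u - 7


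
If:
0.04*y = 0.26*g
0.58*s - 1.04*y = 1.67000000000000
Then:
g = 0.153846153846154*y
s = 1.79310344827586*y + 2.87931034482759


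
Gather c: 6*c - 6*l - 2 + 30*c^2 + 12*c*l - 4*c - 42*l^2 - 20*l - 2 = 30*c^2 + c*(12*l + 2) - 42*l^2 - 26*l - 4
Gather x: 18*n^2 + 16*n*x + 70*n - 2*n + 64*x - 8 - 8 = 18*n^2 + 68*n + x*(16*n + 64) - 16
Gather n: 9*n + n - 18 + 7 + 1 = 10*n - 10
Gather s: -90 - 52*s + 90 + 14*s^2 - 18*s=14*s^2 - 70*s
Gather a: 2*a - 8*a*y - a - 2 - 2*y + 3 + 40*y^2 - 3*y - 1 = a*(1 - 8*y) + 40*y^2 - 5*y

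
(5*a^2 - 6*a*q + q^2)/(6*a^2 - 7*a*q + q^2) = (-5*a + q)/(-6*a + q)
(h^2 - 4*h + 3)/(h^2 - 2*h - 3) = (h - 1)/(h + 1)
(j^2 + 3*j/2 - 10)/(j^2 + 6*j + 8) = (j - 5/2)/(j + 2)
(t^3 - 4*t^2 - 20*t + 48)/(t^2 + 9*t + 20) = (t^2 - 8*t + 12)/(t + 5)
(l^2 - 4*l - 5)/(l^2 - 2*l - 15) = (l + 1)/(l + 3)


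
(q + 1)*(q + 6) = q^2 + 7*q + 6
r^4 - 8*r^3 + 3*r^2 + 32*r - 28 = (r - 7)*(r - 2)*(r - 1)*(r + 2)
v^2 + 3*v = v*(v + 3)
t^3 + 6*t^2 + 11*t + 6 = (t + 1)*(t + 2)*(t + 3)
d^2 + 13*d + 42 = (d + 6)*(d + 7)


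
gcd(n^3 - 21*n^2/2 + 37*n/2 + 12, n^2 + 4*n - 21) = n - 3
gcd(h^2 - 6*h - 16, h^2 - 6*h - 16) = h^2 - 6*h - 16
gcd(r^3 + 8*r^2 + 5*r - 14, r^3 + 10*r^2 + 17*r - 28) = r^2 + 6*r - 7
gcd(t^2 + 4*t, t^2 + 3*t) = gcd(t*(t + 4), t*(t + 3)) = t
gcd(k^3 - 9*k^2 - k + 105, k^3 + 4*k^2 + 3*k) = k + 3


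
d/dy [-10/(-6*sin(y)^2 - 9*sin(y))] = -10*(4*sin(y) + 3)*cos(y)/(3*(2*sin(y) + 3)^2*sin(y)^2)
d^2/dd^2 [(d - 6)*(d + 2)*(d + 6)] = 6*d + 4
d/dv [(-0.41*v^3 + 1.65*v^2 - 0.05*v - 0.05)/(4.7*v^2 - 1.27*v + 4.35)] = (-1.927*v^4 + 1.0414*v^3 - 7.211*v^2 + 14.825*v - 0.281)/(22.09*v^4 - 11.938*v^3 + 42.5029*v^2 - 11.049*v + 18.9225)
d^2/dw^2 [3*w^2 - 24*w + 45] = 6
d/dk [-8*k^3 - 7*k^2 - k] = -24*k^2 - 14*k - 1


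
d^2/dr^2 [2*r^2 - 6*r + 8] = 4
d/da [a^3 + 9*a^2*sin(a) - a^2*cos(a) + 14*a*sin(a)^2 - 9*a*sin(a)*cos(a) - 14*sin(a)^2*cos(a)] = a^2*sin(a) + 9*a^2*cos(a) + 3*a^2 + 18*a*sin(a) + 14*a*sin(2*a) - 2*a*cos(a) - 9*a*cos(2*a) + 7*sin(a)/2 - 9*sin(2*a)/2 - 21*sin(3*a)/2 - 7*cos(2*a) + 7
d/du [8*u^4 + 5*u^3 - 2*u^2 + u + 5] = 32*u^3 + 15*u^2 - 4*u + 1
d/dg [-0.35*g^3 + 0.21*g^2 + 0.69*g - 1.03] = -1.05*g^2 + 0.42*g + 0.69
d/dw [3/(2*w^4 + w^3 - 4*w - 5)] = 3*(-8*w^3 - 3*w^2 + 4)/(2*w^4 + w^3 - 4*w - 5)^2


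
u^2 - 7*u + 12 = (u - 4)*(u - 3)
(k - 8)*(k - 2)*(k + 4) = k^3 - 6*k^2 - 24*k + 64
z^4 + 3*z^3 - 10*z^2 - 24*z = z*(z - 3)*(z + 2)*(z + 4)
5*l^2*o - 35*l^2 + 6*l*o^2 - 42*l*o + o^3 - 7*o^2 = (l + o)*(5*l + o)*(o - 7)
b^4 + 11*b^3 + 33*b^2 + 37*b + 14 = (b + 1)^2*(b + 2)*(b + 7)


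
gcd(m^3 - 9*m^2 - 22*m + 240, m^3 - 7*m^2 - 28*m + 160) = m^2 - 3*m - 40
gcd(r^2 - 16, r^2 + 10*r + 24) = r + 4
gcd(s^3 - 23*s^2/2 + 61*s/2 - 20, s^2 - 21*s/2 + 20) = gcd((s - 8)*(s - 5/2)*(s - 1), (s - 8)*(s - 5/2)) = s^2 - 21*s/2 + 20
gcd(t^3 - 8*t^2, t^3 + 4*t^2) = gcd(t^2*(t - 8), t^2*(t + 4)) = t^2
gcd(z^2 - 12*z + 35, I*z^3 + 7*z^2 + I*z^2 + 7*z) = 1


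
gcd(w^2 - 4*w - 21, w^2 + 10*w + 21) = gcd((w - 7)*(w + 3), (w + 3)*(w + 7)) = w + 3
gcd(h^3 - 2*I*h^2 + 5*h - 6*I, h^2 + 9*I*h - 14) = h + 2*I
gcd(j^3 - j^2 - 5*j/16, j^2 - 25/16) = j - 5/4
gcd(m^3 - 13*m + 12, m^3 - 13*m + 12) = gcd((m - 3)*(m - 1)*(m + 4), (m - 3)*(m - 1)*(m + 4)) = m^3 - 13*m + 12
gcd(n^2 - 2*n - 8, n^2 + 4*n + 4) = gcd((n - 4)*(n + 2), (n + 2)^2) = n + 2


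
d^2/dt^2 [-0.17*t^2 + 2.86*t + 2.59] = -0.340000000000000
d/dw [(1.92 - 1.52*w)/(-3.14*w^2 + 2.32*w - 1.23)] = (-4.7728*w^2 + 12.0576*w - 2.5848)/(9.8596*w^4 - 14.5696*w^3 + 13.1068*w^2 - 5.7072*w + 1.5129)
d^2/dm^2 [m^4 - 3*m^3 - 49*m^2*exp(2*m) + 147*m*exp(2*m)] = -196*m^2*exp(2*m) + 12*m^2 + 196*m*exp(2*m) - 18*m + 490*exp(2*m)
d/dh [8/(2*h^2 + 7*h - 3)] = 8*(-4*h - 7)/(2*h^2 + 7*h - 3)^2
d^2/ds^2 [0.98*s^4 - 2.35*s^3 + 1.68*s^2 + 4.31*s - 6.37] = 11.76*s^2 - 14.1*s + 3.36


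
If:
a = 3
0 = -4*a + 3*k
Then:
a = 3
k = 4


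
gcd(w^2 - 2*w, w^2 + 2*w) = w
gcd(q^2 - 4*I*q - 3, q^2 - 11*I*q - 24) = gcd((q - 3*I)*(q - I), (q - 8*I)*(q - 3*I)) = q - 3*I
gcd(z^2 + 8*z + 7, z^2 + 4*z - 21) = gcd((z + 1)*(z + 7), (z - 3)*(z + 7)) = z + 7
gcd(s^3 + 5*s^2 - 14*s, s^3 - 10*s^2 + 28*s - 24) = s - 2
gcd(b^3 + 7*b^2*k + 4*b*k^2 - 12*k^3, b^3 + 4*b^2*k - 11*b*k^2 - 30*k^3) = b + 2*k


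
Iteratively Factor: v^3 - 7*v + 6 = (v - 2)*(v^2 + 2*v - 3) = (v - 2)*(v + 3)*(v - 1)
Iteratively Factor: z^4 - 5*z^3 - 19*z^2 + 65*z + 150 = (z - 5)*(z^3 - 19*z - 30) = (z - 5)^2*(z^2 + 5*z + 6) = (z - 5)^2*(z + 2)*(z + 3)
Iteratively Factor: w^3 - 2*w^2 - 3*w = (w - 3)*(w^2 + w) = w*(w - 3)*(w + 1)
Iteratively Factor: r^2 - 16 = (r + 4)*(r - 4)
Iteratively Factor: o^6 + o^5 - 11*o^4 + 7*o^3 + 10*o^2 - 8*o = (o + 4)*(o^5 - 3*o^4 + o^3 + 3*o^2 - 2*o) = o*(o + 4)*(o^4 - 3*o^3 + o^2 + 3*o - 2) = o*(o - 1)*(o + 4)*(o^3 - 2*o^2 - o + 2) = o*(o - 1)*(o + 1)*(o + 4)*(o^2 - 3*o + 2) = o*(o - 1)^2*(o + 1)*(o + 4)*(o - 2)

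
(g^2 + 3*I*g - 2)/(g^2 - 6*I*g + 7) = (g + 2*I)/(g - 7*I)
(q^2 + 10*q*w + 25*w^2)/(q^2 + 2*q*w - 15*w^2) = (q + 5*w)/(q - 3*w)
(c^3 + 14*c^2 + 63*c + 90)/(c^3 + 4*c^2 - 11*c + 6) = (c^2 + 8*c + 15)/(c^2 - 2*c + 1)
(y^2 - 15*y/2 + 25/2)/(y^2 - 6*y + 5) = (y - 5/2)/(y - 1)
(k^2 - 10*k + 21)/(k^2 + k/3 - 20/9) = 9*(k^2 - 10*k + 21)/(9*k^2 + 3*k - 20)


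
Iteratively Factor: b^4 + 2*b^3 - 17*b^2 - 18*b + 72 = (b + 4)*(b^3 - 2*b^2 - 9*b + 18) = (b + 3)*(b + 4)*(b^2 - 5*b + 6) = (b - 3)*(b + 3)*(b + 4)*(b - 2)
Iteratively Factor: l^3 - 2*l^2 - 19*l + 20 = (l + 4)*(l^2 - 6*l + 5) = (l - 1)*(l + 4)*(l - 5)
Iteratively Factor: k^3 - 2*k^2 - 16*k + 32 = (k - 4)*(k^2 + 2*k - 8) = (k - 4)*(k - 2)*(k + 4)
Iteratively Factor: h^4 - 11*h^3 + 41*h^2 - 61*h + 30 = (h - 1)*(h^3 - 10*h^2 + 31*h - 30) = (h - 3)*(h - 1)*(h^2 - 7*h + 10) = (h - 5)*(h - 3)*(h - 1)*(h - 2)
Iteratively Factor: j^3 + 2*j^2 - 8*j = (j + 4)*(j^2 - 2*j) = j*(j + 4)*(j - 2)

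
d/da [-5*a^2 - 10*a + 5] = -10*a - 10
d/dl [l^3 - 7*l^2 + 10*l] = 3*l^2 - 14*l + 10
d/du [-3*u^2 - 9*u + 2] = -6*u - 9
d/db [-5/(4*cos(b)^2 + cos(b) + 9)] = -5*(8*cos(b) + 1)*sin(b)/(4*cos(b)^2 + cos(b) + 9)^2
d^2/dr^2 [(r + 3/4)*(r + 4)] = 2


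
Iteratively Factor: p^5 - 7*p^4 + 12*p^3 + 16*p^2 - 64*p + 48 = (p - 2)*(p^4 - 5*p^3 + 2*p^2 + 20*p - 24) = (p - 2)^2*(p^3 - 3*p^2 - 4*p + 12) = (p - 2)^3*(p^2 - p - 6) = (p - 3)*(p - 2)^3*(p + 2)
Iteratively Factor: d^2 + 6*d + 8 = (d + 4)*(d + 2)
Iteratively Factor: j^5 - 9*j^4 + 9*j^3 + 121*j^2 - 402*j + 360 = (j + 4)*(j^4 - 13*j^3 + 61*j^2 - 123*j + 90) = (j - 3)*(j + 4)*(j^3 - 10*j^2 + 31*j - 30) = (j - 3)^2*(j + 4)*(j^2 - 7*j + 10) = (j - 5)*(j - 3)^2*(j + 4)*(j - 2)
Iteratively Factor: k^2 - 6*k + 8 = (k - 2)*(k - 4)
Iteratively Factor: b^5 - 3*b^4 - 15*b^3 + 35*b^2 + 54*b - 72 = (b + 3)*(b^4 - 6*b^3 + 3*b^2 + 26*b - 24) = (b - 3)*(b + 3)*(b^3 - 3*b^2 - 6*b + 8) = (b - 3)*(b - 1)*(b + 3)*(b^2 - 2*b - 8) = (b - 3)*(b - 1)*(b + 2)*(b + 3)*(b - 4)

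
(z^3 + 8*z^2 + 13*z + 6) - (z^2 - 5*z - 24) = z^3 + 7*z^2 + 18*z + 30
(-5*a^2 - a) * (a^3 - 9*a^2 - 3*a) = -5*a^5 + 44*a^4 + 24*a^3 + 3*a^2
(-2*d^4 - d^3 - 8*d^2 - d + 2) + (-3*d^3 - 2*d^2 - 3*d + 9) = -2*d^4 - 4*d^3 - 10*d^2 - 4*d + 11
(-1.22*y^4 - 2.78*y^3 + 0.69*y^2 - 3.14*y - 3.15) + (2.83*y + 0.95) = -1.22*y^4 - 2.78*y^3 + 0.69*y^2 - 0.31*y - 2.2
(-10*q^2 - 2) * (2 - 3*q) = 30*q^3 - 20*q^2 + 6*q - 4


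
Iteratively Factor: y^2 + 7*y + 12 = (y + 3)*(y + 4)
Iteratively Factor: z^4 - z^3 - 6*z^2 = (z)*(z^3 - z^2 - 6*z) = z^2*(z^2 - z - 6) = z^2*(z - 3)*(z + 2)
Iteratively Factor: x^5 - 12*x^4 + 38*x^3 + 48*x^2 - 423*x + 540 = (x - 3)*(x^4 - 9*x^3 + 11*x^2 + 81*x - 180) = (x - 5)*(x - 3)*(x^3 - 4*x^2 - 9*x + 36) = (x - 5)*(x - 3)^2*(x^2 - x - 12) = (x - 5)*(x - 4)*(x - 3)^2*(x + 3)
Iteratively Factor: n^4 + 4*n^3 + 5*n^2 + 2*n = (n + 2)*(n^3 + 2*n^2 + n) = n*(n + 2)*(n^2 + 2*n + 1) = n*(n + 1)*(n + 2)*(n + 1)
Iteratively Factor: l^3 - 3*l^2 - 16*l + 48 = (l + 4)*(l^2 - 7*l + 12) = (l - 4)*(l + 4)*(l - 3)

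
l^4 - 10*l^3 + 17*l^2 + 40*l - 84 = (l - 7)*(l - 3)*(l - 2)*(l + 2)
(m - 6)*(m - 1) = m^2 - 7*m + 6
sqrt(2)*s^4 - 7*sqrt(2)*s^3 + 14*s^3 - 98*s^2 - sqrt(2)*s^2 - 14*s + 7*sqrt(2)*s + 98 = (s - 7)*(s - 1)*(s + 7*sqrt(2))*(sqrt(2)*s + sqrt(2))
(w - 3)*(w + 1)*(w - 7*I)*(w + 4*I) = w^4 - 2*w^3 - 3*I*w^3 + 25*w^2 + 6*I*w^2 - 56*w + 9*I*w - 84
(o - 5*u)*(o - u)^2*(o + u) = o^4 - 6*o^3*u + 4*o^2*u^2 + 6*o*u^3 - 5*u^4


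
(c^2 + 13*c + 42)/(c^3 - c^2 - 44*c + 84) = (c + 6)/(c^2 - 8*c + 12)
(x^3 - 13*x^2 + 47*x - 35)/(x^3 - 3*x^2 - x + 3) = (x^2 - 12*x + 35)/(x^2 - 2*x - 3)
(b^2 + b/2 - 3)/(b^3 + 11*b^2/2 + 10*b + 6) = (2*b - 3)/(2*b^2 + 7*b + 6)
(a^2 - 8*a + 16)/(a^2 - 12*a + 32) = (a - 4)/(a - 8)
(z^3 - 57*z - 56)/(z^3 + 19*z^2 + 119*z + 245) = (z^2 - 7*z - 8)/(z^2 + 12*z + 35)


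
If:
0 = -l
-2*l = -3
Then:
No Solution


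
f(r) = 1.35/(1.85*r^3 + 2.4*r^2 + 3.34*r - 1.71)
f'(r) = 1.35*(-5.55*r^2 - 4.8*r - 3.34)/(1.85*r^3 + 2.4*r^2 + 3.34*r - 1.71)^2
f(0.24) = -1.81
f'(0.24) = -11.72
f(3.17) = 0.01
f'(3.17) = -0.01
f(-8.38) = -0.00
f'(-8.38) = -0.00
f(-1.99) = -0.10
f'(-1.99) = -0.12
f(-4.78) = -0.01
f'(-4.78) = -0.01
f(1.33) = 0.12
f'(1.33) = -0.21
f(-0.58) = -0.42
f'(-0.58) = -0.32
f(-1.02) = -0.29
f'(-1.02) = -0.27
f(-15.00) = -0.00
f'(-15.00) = -0.00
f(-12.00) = -0.00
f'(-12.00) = -0.00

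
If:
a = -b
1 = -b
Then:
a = 1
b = -1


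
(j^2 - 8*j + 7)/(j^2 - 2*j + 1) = (j - 7)/(j - 1)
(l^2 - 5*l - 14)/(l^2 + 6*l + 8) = (l - 7)/(l + 4)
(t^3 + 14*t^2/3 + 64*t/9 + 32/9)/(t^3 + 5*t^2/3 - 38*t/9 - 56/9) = (3*t^2 + 10*t + 8)/(3*t^2 + t - 14)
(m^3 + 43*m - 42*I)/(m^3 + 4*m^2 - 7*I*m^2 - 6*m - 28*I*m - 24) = (m + 7*I)/(m + 4)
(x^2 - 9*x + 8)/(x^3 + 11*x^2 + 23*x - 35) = (x - 8)/(x^2 + 12*x + 35)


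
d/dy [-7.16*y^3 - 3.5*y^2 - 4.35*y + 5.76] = -21.48*y^2 - 7.0*y - 4.35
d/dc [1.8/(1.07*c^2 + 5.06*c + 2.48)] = (-3.852*c - 9.108)/(1.07*c^2 + 5.06*c + 2.48)^2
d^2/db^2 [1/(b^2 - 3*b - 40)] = 2*(b^2 - 3*b - (2*b - 3)^2 - 40)/(-b^2 + 3*b + 40)^3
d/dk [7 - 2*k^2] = -4*k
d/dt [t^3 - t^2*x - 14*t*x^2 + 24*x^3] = 3*t^2 - 2*t*x - 14*x^2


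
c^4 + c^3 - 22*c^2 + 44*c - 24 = (c - 2)^2*(c - 1)*(c + 6)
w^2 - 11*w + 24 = (w - 8)*(w - 3)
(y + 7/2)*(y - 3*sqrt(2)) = y^2 - 3*sqrt(2)*y + 7*y/2 - 21*sqrt(2)/2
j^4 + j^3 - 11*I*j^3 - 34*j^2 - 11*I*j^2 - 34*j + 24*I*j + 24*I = (j + 1)*(j - 6*I)*(j - 4*I)*(j - I)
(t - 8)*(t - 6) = t^2 - 14*t + 48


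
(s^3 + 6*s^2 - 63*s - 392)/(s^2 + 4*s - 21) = (s^2 - s - 56)/(s - 3)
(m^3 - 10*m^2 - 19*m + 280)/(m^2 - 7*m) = m - 3 - 40/m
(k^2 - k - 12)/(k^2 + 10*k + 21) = (k - 4)/(k + 7)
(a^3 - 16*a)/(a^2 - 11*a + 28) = a*(a + 4)/(a - 7)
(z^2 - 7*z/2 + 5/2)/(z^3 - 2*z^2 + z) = (z - 5/2)/(z*(z - 1))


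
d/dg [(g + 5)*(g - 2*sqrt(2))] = 2*g - 2*sqrt(2) + 5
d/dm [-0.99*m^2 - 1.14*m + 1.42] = -1.98*m - 1.14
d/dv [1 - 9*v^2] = -18*v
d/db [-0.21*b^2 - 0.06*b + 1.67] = -0.42*b - 0.06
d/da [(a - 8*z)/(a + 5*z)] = 13*z/(a + 5*z)^2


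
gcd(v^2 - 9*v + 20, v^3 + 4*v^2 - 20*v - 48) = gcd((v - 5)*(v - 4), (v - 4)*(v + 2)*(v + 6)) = v - 4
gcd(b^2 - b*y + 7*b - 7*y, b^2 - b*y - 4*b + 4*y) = -b + y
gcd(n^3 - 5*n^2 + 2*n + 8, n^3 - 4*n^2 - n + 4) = n^2 - 3*n - 4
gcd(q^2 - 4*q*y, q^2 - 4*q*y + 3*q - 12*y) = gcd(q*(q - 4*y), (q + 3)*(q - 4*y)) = -q + 4*y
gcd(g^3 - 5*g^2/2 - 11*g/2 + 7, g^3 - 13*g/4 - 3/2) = 1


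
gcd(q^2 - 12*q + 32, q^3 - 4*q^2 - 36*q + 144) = q - 4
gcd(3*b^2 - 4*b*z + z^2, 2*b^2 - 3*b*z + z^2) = -b + z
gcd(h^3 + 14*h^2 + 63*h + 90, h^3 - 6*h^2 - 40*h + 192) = h + 6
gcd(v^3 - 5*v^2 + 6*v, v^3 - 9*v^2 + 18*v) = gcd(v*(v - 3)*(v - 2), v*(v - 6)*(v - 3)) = v^2 - 3*v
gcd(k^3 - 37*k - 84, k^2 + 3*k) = k + 3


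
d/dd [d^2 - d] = 2*d - 1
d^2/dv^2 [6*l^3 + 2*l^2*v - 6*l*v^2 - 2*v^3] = -12*l - 12*v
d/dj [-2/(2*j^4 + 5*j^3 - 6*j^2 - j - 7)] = 2*(8*j^3 + 15*j^2 - 12*j - 1)/(-2*j^4 - 5*j^3 + 6*j^2 + j + 7)^2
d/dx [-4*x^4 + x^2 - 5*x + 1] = -16*x^3 + 2*x - 5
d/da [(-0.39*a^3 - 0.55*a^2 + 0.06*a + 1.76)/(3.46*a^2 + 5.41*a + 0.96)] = (-1.3494*a^4 - 4.2198*a^3 - 4.3063*a^2 - 13.2352*a - 9.464)/(11.9716*a^4 + 37.4372*a^3 + 35.9113*a^2 + 10.3872*a + 0.9216)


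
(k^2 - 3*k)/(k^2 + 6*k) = (k - 3)/(k + 6)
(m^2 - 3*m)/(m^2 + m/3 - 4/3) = 3*m*(m - 3)/(3*m^2 + m - 4)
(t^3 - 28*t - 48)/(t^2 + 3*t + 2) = (t^2 - 2*t - 24)/(t + 1)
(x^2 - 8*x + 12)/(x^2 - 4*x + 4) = (x - 6)/(x - 2)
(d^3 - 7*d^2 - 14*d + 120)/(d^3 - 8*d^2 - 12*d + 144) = (d - 5)/(d - 6)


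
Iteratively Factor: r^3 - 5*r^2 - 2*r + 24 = (r - 4)*(r^2 - r - 6) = (r - 4)*(r - 3)*(r + 2)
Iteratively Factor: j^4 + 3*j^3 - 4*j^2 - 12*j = (j + 2)*(j^3 + j^2 - 6*j) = (j - 2)*(j + 2)*(j^2 + 3*j) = (j - 2)*(j + 2)*(j + 3)*(j)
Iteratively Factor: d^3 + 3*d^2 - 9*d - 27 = (d + 3)*(d^2 - 9) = (d - 3)*(d + 3)*(d + 3)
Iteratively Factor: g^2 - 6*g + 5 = (g - 5)*(g - 1)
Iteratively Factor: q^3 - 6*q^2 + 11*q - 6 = (q - 2)*(q^2 - 4*q + 3) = (q - 2)*(q - 1)*(q - 3)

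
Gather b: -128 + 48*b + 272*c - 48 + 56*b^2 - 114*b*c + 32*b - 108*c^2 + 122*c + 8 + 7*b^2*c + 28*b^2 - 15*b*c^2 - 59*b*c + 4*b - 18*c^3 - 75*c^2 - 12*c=b^2*(7*c + 84) + b*(-15*c^2 - 173*c + 84) - 18*c^3 - 183*c^2 + 382*c - 168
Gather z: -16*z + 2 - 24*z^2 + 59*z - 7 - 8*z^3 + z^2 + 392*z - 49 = -8*z^3 - 23*z^2 + 435*z - 54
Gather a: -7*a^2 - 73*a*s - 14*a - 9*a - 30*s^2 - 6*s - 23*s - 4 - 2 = -7*a^2 + a*(-73*s - 23) - 30*s^2 - 29*s - 6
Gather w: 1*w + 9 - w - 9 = 0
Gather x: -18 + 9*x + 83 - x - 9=8*x + 56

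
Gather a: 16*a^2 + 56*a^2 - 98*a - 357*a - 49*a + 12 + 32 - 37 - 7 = 72*a^2 - 504*a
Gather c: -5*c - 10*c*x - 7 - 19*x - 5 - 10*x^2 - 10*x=c*(-10*x - 5) - 10*x^2 - 29*x - 12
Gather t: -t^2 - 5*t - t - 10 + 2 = -t^2 - 6*t - 8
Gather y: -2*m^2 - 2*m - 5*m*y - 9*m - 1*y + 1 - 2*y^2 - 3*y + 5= -2*m^2 - 11*m - 2*y^2 + y*(-5*m - 4) + 6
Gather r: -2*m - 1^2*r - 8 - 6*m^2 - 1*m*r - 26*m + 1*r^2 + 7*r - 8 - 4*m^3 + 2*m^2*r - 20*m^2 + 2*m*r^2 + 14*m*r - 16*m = -4*m^3 - 26*m^2 - 44*m + r^2*(2*m + 1) + r*(2*m^2 + 13*m + 6) - 16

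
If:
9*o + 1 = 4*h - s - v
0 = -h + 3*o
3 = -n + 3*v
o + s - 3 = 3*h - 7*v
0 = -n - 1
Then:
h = 0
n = -1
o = 0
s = -5/3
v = 2/3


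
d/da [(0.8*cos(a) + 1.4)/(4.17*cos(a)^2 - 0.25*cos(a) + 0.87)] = (3.336*cos(a)^2 + 11.676*cos(a) - 1.046)*sin(a)/(17.3889*cos(a)^4 - 2.085*cos(a)^3 + 7.3183*cos(a)^2 - 0.435*cos(a) + 0.7569)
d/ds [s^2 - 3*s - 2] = 2*s - 3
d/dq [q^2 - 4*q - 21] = 2*q - 4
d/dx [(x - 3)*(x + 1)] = 2*x - 2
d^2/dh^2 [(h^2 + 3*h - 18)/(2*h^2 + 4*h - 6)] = (h^3 - 45*h^2 - 81*h - 99)/(h^6 + 6*h^5 + 3*h^4 - 28*h^3 - 9*h^2 + 54*h - 27)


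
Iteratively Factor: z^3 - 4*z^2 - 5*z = (z + 1)*(z^2 - 5*z) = (z - 5)*(z + 1)*(z)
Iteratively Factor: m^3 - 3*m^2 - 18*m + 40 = (m - 5)*(m^2 + 2*m - 8) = (m - 5)*(m - 2)*(m + 4)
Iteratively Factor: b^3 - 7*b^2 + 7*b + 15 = (b - 3)*(b^2 - 4*b - 5) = (b - 5)*(b - 3)*(b + 1)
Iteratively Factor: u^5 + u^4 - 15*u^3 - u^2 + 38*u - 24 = (u - 1)*(u^4 + 2*u^3 - 13*u^2 - 14*u + 24) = (u - 1)*(u + 2)*(u^3 - 13*u + 12) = (u - 1)^2*(u + 2)*(u^2 + u - 12) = (u - 1)^2*(u + 2)*(u + 4)*(u - 3)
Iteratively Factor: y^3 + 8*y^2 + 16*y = (y + 4)*(y^2 + 4*y) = y*(y + 4)*(y + 4)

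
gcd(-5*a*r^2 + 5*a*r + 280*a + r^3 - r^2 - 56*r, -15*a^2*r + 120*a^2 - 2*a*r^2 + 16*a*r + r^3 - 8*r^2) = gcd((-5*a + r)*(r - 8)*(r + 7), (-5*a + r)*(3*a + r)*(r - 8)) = -5*a*r + 40*a + r^2 - 8*r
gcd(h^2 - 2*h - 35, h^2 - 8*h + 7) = h - 7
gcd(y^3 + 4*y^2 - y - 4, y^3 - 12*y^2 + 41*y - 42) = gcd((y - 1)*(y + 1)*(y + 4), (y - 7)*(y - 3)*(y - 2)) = 1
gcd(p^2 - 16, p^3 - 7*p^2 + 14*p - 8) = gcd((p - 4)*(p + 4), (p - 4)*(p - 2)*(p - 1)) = p - 4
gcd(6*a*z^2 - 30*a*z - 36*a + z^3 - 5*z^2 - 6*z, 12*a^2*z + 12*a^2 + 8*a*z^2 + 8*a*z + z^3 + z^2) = 6*a*z + 6*a + z^2 + z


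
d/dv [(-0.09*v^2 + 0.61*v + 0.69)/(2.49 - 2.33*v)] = (0.2097*v^2 - 0.4482*v + 3.1266)/(5.4289*v^2 - 11.6034*v + 6.2001)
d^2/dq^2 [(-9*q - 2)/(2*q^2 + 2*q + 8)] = (-(2*q + 1)^2*(9*q + 2) + (27*q + 11)*(q^2 + q + 4))/(q^2 + q + 4)^3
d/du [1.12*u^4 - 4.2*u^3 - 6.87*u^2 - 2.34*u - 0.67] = 4.48*u^3 - 12.6*u^2 - 13.74*u - 2.34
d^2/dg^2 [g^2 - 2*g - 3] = 2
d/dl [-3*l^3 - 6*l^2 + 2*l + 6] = -9*l^2 - 12*l + 2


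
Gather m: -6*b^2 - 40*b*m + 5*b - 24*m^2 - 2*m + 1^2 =-6*b^2 + 5*b - 24*m^2 + m*(-40*b - 2) + 1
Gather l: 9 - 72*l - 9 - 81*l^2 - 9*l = -81*l^2 - 81*l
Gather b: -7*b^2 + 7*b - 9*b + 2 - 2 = -7*b^2 - 2*b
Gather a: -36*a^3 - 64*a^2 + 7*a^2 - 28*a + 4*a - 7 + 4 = -36*a^3 - 57*a^2 - 24*a - 3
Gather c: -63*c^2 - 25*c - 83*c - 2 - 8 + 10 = -63*c^2 - 108*c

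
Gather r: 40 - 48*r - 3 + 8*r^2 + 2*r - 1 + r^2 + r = 9*r^2 - 45*r + 36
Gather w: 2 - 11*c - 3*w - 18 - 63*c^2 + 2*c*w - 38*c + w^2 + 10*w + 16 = -63*c^2 - 49*c + w^2 + w*(2*c + 7)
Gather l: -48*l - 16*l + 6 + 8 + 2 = 16 - 64*l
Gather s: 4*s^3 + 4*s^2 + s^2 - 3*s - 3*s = 4*s^3 + 5*s^2 - 6*s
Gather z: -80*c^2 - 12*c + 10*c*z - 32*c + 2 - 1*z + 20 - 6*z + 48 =-80*c^2 - 44*c + z*(10*c - 7) + 70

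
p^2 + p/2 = p*(p + 1/2)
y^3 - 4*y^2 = y^2*(y - 4)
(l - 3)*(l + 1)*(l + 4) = l^3 + 2*l^2 - 11*l - 12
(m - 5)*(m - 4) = m^2 - 9*m + 20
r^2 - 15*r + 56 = (r - 8)*(r - 7)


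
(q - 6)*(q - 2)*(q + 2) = q^3 - 6*q^2 - 4*q + 24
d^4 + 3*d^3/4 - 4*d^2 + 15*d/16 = d*(d - 3/2)*(d - 1/4)*(d + 5/2)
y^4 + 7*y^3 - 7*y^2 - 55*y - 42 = (y - 3)*(y + 1)*(y + 2)*(y + 7)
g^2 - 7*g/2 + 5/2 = (g - 5/2)*(g - 1)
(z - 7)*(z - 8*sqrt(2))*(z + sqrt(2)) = z^3 - 7*sqrt(2)*z^2 - 7*z^2 - 16*z + 49*sqrt(2)*z + 112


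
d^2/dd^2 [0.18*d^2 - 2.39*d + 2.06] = 0.360000000000000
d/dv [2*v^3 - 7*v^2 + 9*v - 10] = 6*v^2 - 14*v + 9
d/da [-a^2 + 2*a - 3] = 2 - 2*a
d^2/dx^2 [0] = 0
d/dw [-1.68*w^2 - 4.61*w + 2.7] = -3.36*w - 4.61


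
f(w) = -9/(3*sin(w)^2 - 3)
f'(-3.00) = 0.87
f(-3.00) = 3.06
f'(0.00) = 0.00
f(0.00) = 3.00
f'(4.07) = 22.34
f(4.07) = 8.36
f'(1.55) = 667100.62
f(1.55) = 6937.62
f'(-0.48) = -3.97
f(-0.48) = 3.81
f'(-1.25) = -181.61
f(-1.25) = 30.17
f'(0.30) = 2.03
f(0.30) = 3.29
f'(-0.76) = -10.85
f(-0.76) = 5.71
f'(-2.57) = 5.46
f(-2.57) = 4.24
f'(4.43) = 266.33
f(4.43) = 38.64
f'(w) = 54*sin(w)*cos(w)/(3*sin(w)^2 - 3)^2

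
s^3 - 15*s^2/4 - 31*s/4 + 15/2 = (s - 5)*(s - 3/4)*(s + 2)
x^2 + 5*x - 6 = (x - 1)*(x + 6)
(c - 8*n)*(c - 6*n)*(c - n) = c^3 - 15*c^2*n + 62*c*n^2 - 48*n^3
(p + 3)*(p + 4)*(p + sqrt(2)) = p^3 + sqrt(2)*p^2 + 7*p^2 + 7*sqrt(2)*p + 12*p + 12*sqrt(2)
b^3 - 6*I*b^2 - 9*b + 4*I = (b - 4*I)*(b - I)^2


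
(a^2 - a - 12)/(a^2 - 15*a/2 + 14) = 2*(a + 3)/(2*a - 7)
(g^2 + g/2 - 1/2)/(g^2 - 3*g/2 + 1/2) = (g + 1)/(g - 1)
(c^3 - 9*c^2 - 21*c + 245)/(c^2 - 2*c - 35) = c - 7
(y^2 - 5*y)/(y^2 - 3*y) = (y - 5)/(y - 3)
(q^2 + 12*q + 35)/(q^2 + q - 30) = (q^2 + 12*q + 35)/(q^2 + q - 30)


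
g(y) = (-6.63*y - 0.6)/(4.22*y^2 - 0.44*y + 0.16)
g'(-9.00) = 0.02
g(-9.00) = 0.17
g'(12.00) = 0.01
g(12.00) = -0.13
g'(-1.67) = 0.43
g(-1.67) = 0.83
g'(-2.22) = 0.26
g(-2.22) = 0.64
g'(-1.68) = 0.42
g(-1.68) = 0.82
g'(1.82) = 0.57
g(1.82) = -0.95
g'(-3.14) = 0.14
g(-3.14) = 0.47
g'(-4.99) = 0.06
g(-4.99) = 0.30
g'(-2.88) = 0.16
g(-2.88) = 0.51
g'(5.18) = 0.06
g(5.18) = -0.31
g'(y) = (0.44 - 8.44*y)*(-6.63*y - 0.6)/(4.22*y^2 - 0.44*y + 0.16)^2 - 6.63/(4.22*y^2 - 0.44*y + 0.16)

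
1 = 1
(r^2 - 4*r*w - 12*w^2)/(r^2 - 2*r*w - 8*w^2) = (r - 6*w)/(r - 4*w)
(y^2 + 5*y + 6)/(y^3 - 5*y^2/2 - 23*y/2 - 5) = 2*(y + 3)/(2*y^2 - 9*y - 5)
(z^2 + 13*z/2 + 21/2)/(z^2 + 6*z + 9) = (z + 7/2)/(z + 3)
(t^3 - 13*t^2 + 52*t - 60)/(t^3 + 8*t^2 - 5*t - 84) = (t^3 - 13*t^2 + 52*t - 60)/(t^3 + 8*t^2 - 5*t - 84)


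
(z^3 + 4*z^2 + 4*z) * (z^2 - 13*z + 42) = z^5 - 9*z^4 - 6*z^3 + 116*z^2 + 168*z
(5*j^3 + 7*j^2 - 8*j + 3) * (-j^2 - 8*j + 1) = -5*j^5 - 47*j^4 - 43*j^3 + 68*j^2 - 32*j + 3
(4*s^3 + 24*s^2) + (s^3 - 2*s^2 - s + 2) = 5*s^3 + 22*s^2 - s + 2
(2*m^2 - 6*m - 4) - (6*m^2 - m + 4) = -4*m^2 - 5*m - 8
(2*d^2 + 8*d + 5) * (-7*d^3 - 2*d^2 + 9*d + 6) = -14*d^5 - 60*d^4 - 33*d^3 + 74*d^2 + 93*d + 30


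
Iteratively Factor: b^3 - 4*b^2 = (b)*(b^2 - 4*b) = b^2*(b - 4)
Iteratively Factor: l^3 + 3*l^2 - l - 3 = (l - 1)*(l^2 + 4*l + 3) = (l - 1)*(l + 1)*(l + 3)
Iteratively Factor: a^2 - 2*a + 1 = (a - 1)*(a - 1)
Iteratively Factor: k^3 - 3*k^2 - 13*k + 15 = (k - 5)*(k^2 + 2*k - 3) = (k - 5)*(k - 1)*(k + 3)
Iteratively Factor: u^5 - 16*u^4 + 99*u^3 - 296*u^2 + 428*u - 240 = (u - 4)*(u^4 - 12*u^3 + 51*u^2 - 92*u + 60) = (u - 4)*(u - 3)*(u^3 - 9*u^2 + 24*u - 20) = (u - 4)*(u - 3)*(u - 2)*(u^2 - 7*u + 10) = (u - 5)*(u - 4)*(u - 3)*(u - 2)*(u - 2)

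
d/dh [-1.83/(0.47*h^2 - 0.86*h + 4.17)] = (1.7202*h - 1.5738)/(0.47*h^2 - 0.86*h + 4.17)^2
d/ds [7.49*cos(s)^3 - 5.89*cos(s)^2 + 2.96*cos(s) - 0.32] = (-22.47*cos(s)^2 + 11.78*cos(s) - 2.96)*sin(s)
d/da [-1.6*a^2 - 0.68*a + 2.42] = -3.2*a - 0.68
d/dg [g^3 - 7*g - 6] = 3*g^2 - 7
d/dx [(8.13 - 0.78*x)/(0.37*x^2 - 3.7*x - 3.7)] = (0.2886*x^2 - 6.0162*x + 32.967)/(0.1369*x^4 - 2.738*x^3 + 10.952*x^2 + 27.38*x + 13.69)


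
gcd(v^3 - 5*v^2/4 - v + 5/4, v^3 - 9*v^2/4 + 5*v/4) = v^2 - 9*v/4 + 5/4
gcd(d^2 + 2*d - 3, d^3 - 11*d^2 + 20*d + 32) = 1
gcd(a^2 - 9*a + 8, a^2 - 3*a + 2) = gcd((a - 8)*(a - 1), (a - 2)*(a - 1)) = a - 1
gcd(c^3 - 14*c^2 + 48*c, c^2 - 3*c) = c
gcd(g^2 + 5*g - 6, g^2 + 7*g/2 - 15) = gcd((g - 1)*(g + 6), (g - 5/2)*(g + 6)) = g + 6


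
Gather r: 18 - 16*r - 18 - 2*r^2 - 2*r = -2*r^2 - 18*r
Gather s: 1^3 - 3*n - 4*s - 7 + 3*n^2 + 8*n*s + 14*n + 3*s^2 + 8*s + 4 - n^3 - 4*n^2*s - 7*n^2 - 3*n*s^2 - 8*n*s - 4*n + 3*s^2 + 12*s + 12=-n^3 - 4*n^2 + 7*n + s^2*(6 - 3*n) + s*(16 - 4*n^2) + 10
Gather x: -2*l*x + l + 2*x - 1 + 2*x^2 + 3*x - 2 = l + 2*x^2 + x*(5 - 2*l) - 3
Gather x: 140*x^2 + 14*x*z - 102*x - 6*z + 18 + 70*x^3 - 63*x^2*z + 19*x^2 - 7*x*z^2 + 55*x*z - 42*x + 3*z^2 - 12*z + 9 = 70*x^3 + x^2*(159 - 63*z) + x*(-7*z^2 + 69*z - 144) + 3*z^2 - 18*z + 27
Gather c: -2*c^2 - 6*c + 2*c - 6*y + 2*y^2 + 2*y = -2*c^2 - 4*c + 2*y^2 - 4*y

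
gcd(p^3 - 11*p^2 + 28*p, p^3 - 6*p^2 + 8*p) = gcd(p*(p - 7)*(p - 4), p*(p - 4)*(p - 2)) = p^2 - 4*p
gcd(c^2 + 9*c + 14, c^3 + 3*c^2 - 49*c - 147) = c + 7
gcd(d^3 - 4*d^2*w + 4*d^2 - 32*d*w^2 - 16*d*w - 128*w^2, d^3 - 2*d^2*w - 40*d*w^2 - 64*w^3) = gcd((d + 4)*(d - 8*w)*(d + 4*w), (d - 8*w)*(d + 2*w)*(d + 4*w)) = -d^2 + 4*d*w + 32*w^2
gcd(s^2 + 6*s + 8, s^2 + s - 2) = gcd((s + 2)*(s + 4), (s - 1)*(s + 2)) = s + 2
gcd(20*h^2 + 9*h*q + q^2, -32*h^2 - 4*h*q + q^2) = 4*h + q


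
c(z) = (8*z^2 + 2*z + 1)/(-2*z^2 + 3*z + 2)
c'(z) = (4*z - 3)*(8*z^2 + 2*z + 1)/(-2*z^2 + 3*z + 2)^2 + (16*z + 2)/(-2*z^2 + 3*z + 2)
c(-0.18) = 0.64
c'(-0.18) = -2.35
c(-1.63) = -2.32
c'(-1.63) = 0.25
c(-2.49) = -2.55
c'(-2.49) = 0.27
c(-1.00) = -2.33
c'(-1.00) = -0.78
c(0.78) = 2.38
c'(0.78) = 4.73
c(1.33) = 7.26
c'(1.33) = 16.37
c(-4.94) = -3.02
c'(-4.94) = 0.13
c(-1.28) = -2.26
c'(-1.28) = 0.03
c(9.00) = -5.02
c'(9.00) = 0.15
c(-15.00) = -3.59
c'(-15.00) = 0.02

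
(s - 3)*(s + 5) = s^2 + 2*s - 15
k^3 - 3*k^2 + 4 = (k - 2)^2*(k + 1)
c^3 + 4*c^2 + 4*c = c*(c + 2)^2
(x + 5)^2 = x^2 + 10*x + 25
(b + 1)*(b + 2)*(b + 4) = b^3 + 7*b^2 + 14*b + 8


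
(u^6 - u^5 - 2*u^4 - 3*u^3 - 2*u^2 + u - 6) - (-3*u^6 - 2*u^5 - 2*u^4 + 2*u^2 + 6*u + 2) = 4*u^6 + u^5 - 3*u^3 - 4*u^2 - 5*u - 8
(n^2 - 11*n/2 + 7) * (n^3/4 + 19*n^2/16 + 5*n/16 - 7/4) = n^5/4 - 3*n^4/16 - 143*n^3/32 + 155*n^2/32 + 189*n/16 - 49/4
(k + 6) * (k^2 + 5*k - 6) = k^3 + 11*k^2 + 24*k - 36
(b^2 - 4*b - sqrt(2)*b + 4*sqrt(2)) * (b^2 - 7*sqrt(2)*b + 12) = b^4 - 8*sqrt(2)*b^3 - 4*b^3 + 26*b^2 + 32*sqrt(2)*b^2 - 104*b - 12*sqrt(2)*b + 48*sqrt(2)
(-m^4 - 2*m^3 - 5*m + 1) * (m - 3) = -m^5 + m^4 + 6*m^3 - 5*m^2 + 16*m - 3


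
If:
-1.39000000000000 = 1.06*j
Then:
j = -1.31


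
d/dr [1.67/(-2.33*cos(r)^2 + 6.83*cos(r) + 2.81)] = (11.4061 - 7.7822*cos(r))*sin(r)/(-2.33*cos(r)^2 + 6.83*cos(r) + 2.81)^2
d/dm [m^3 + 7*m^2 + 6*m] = 3*m^2 + 14*m + 6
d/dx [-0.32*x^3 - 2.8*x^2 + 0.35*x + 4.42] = -0.96*x^2 - 5.6*x + 0.35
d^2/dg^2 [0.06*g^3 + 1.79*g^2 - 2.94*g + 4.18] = 0.36*g + 3.58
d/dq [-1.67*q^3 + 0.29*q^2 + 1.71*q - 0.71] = -5.01*q^2 + 0.58*q + 1.71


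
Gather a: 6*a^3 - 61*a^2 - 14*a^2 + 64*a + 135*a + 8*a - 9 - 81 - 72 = 6*a^3 - 75*a^2 + 207*a - 162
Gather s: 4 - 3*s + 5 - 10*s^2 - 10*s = -10*s^2 - 13*s + 9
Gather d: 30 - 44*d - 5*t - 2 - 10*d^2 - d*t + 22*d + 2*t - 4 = -10*d^2 + d*(-t - 22) - 3*t + 24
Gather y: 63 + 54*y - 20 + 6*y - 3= 60*y + 40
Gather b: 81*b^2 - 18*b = 81*b^2 - 18*b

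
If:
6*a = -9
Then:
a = -3/2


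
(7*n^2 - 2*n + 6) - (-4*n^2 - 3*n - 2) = 11*n^2 + n + 8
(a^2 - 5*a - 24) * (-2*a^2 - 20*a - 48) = -2*a^4 - 10*a^3 + 100*a^2 + 720*a + 1152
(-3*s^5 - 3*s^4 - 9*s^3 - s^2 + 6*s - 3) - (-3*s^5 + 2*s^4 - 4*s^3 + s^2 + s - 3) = -5*s^4 - 5*s^3 - 2*s^2 + 5*s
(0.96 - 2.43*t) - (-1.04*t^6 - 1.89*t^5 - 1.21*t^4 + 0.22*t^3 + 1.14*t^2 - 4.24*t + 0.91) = 1.04*t^6 + 1.89*t^5 + 1.21*t^4 - 0.22*t^3 - 1.14*t^2 + 1.81*t + 0.0499999999999999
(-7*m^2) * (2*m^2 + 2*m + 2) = -14*m^4 - 14*m^3 - 14*m^2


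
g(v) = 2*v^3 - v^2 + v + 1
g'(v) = 6*v^2 - 2*v + 1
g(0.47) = 1.46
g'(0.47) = 1.39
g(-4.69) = -232.01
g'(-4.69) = 142.36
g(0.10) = 1.09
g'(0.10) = 0.86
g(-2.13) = -24.99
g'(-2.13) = 32.48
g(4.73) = 195.00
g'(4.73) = 125.78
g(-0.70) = -0.88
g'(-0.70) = 5.34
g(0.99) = 2.95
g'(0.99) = 4.90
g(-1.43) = -8.32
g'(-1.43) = 16.13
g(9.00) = 1387.00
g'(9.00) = 469.00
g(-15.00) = -6989.00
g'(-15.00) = 1381.00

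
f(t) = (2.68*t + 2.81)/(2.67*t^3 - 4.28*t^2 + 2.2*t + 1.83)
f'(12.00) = -0.00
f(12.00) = 0.01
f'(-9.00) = 0.00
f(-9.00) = 0.01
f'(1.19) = -1.49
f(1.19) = 2.08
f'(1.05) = -0.75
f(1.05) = 2.24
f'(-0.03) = -0.65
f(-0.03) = 1.55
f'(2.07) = -0.91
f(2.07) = 0.71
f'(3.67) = -0.11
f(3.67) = 0.15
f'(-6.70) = 0.00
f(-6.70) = 0.02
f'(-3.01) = 0.02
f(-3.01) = 0.05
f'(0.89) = 0.25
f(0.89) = 2.28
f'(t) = (2.68*t + 2.81)*(-8.01*t^2 + 8.56*t - 2.2)/(2.67*t^3 - 4.28*t^2 + 2.2*t + 1.83)^2 + 2.68/(2.67*t^3 - 4.28*t^2 + 2.2*t + 1.83) = (-14.3112*t^3 - 11.0377*t^2 + 24.0536*t - 1.2776)/(7.1289*t^6 - 22.8552*t^5 + 30.0664*t^4 - 9.0598*t^3 - 10.8248*t^2 + 8.052*t + 3.3489)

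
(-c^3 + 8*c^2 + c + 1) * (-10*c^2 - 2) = 10*c^5 - 80*c^4 - 8*c^3 - 26*c^2 - 2*c - 2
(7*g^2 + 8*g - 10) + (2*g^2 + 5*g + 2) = 9*g^2 + 13*g - 8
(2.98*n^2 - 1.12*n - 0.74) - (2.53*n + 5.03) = 2.98*n^2 - 3.65*n - 5.77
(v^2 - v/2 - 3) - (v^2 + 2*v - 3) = -5*v/2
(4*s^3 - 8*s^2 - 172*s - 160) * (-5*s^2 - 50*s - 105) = -20*s^5 - 160*s^4 + 840*s^3 + 10240*s^2 + 26060*s + 16800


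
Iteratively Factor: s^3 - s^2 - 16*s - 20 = (s + 2)*(s^2 - 3*s - 10) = (s - 5)*(s + 2)*(s + 2)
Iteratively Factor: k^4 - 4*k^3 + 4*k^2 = (k - 2)*(k^3 - 2*k^2) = (k - 2)^2*(k^2) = k*(k - 2)^2*(k)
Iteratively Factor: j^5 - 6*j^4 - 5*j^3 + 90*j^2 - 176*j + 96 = (j - 4)*(j^4 - 2*j^3 - 13*j^2 + 38*j - 24) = (j - 4)*(j - 2)*(j^3 - 13*j + 12) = (j - 4)*(j - 3)*(j - 2)*(j^2 + 3*j - 4) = (j - 4)*(j - 3)*(j - 2)*(j - 1)*(j + 4)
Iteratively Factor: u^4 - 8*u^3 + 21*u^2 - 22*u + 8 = (u - 1)*(u^3 - 7*u^2 + 14*u - 8) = (u - 2)*(u - 1)*(u^2 - 5*u + 4) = (u - 4)*(u - 2)*(u - 1)*(u - 1)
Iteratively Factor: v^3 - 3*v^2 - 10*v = (v)*(v^2 - 3*v - 10) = v*(v - 5)*(v + 2)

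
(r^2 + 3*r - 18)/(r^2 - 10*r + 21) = (r + 6)/(r - 7)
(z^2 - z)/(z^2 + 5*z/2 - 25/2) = 2*z*(z - 1)/(2*z^2 + 5*z - 25)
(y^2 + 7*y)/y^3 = (y + 7)/y^2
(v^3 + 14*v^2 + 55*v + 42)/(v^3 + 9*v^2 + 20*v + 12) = (v + 7)/(v + 2)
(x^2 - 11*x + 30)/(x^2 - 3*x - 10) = (x - 6)/(x + 2)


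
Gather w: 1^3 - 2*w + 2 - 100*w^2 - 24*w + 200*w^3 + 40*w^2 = 200*w^3 - 60*w^2 - 26*w + 3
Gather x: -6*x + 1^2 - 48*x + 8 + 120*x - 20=66*x - 11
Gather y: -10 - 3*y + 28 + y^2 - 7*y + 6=y^2 - 10*y + 24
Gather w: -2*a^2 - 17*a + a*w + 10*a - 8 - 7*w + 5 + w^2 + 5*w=-2*a^2 - 7*a + w^2 + w*(a - 2) - 3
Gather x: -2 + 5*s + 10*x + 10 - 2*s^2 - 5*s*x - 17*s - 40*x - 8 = -2*s^2 - 12*s + x*(-5*s - 30)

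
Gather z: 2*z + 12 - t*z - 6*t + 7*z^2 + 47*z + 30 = -6*t + 7*z^2 + z*(49 - t) + 42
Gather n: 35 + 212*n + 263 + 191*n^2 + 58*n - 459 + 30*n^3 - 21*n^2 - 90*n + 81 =30*n^3 + 170*n^2 + 180*n - 80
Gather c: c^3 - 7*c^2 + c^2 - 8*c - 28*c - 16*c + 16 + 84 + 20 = c^3 - 6*c^2 - 52*c + 120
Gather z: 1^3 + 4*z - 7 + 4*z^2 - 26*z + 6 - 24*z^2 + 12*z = -20*z^2 - 10*z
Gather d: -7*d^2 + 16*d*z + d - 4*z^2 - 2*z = -7*d^2 + d*(16*z + 1) - 4*z^2 - 2*z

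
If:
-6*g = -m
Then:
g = m/6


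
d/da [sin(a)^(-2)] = -2*cos(a)/sin(a)^3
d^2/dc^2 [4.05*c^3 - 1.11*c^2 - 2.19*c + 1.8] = 24.3*c - 2.22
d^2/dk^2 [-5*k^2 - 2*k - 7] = -10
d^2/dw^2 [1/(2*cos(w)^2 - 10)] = (-2*sin(w)^4 + 11*sin(w)^2 - 4)/(cos(w)^2 - 5)^3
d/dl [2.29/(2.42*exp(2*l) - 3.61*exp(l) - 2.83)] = (8.2669 - 11.0836*exp(l))*exp(l)/(-2.42*exp(2*l) + 3.61*exp(l) + 2.83)^2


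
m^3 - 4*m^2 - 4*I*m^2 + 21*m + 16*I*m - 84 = (m - 4)*(m - 7*I)*(m + 3*I)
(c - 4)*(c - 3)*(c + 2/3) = c^3 - 19*c^2/3 + 22*c/3 + 8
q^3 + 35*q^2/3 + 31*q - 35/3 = (q - 1/3)*(q + 5)*(q + 7)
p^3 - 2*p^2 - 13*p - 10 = (p - 5)*(p + 1)*(p + 2)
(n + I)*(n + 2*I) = n^2 + 3*I*n - 2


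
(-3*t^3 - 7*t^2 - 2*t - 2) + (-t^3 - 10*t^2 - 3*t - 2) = -4*t^3 - 17*t^2 - 5*t - 4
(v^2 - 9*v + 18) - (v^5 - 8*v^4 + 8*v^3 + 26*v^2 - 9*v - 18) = -v^5 + 8*v^4 - 8*v^3 - 25*v^2 + 36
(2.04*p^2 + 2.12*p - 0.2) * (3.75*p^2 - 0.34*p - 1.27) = 7.65*p^4 + 7.2564*p^3 - 4.0616*p^2 - 2.6244*p + 0.254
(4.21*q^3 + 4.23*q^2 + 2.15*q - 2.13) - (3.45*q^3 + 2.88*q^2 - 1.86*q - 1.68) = 0.76*q^3 + 1.35*q^2 + 4.01*q - 0.45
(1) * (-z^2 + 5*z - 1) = -z^2 + 5*z - 1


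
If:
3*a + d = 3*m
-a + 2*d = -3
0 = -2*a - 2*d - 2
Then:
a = 1/3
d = -4/3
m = -1/9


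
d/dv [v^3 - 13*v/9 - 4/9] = 3*v^2 - 13/9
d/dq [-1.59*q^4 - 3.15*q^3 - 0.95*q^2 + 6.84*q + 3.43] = -6.36*q^3 - 9.45*q^2 - 1.9*q + 6.84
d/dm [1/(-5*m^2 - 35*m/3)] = 3*(6*m + 7)/(5*m^2*(3*m + 7)^2)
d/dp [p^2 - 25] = 2*p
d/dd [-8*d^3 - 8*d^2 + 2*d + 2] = -24*d^2 - 16*d + 2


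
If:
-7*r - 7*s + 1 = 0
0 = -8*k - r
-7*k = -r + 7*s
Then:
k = -1/71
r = 8/71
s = 15/497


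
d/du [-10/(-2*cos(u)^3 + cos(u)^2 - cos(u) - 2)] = 10*(6*cos(u)^2 - 2*cos(u) + 1)*sin(u)/(2*cos(u)^3 - cos(u)^2 + cos(u) + 2)^2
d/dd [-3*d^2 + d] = 1 - 6*d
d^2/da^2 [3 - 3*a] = 0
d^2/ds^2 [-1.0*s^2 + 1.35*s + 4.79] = -2.00000000000000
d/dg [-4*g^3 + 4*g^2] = 4*g*(2 - 3*g)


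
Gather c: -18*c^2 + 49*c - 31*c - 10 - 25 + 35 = -18*c^2 + 18*c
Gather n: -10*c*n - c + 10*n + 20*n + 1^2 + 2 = -c + n*(30 - 10*c) + 3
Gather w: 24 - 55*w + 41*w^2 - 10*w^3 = -10*w^3 + 41*w^2 - 55*w + 24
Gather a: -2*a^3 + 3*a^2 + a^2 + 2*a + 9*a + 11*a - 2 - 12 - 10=-2*a^3 + 4*a^2 + 22*a - 24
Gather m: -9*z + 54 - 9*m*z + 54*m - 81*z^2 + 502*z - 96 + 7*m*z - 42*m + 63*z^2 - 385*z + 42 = m*(12 - 2*z) - 18*z^2 + 108*z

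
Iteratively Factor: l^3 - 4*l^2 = (l - 4)*(l^2) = l*(l - 4)*(l)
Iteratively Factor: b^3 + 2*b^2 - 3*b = (b)*(b^2 + 2*b - 3) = b*(b + 3)*(b - 1)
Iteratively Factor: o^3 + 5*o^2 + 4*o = (o + 1)*(o^2 + 4*o) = (o + 1)*(o + 4)*(o)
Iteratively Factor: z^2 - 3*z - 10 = (z - 5)*(z + 2)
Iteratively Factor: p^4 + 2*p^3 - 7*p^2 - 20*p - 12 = (p + 2)*(p^3 - 7*p - 6) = (p - 3)*(p + 2)*(p^2 + 3*p + 2) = (p - 3)*(p + 1)*(p + 2)*(p + 2)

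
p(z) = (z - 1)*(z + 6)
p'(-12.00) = -19.00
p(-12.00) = 78.00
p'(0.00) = 5.00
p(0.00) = -6.00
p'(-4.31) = -3.62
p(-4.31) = -8.97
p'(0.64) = 6.28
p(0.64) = -2.39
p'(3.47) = 11.94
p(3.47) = 23.39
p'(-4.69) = -4.38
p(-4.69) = -7.45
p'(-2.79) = -0.58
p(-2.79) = -12.17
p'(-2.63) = -0.26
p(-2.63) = -12.23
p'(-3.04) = -1.08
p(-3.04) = -11.96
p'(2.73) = 10.46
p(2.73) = 15.10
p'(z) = 2*z + 5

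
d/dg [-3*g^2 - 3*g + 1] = -6*g - 3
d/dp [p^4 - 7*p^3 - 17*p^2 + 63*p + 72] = 4*p^3 - 21*p^2 - 34*p + 63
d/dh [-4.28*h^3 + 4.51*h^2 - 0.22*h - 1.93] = -12.84*h^2 + 9.02*h - 0.22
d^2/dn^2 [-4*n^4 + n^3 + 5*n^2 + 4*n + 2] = -48*n^2 + 6*n + 10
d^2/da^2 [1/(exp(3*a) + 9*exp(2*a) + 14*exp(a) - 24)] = (2*(3*exp(2*a) + 18*exp(a) + 14)^2*exp(a) - (9*exp(2*a) + 36*exp(a) + 14)*(exp(3*a) + 9*exp(2*a) + 14*exp(a) - 24))*exp(a)/(exp(3*a) + 9*exp(2*a) + 14*exp(a) - 24)^3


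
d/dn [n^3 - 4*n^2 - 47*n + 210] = 3*n^2 - 8*n - 47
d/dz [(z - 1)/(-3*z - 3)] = -2/(3*(z + 1)^2)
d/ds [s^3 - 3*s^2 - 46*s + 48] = 3*s^2 - 6*s - 46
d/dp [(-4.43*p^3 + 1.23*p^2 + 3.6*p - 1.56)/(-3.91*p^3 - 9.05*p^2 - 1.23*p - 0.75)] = (44.9008*p^4 + 39.0498*p^3 + 22.7358*p^2 - 30.081*p - 4.6188)/(15.2881*p^6 + 70.771*p^5 + 91.5211*p^4 + 28.128*p^3 + 15.0879*p^2 + 1.845*p + 0.5625)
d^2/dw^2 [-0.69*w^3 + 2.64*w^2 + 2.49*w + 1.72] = 5.28 - 4.14*w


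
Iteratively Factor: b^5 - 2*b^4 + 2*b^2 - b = (b + 1)*(b^4 - 3*b^3 + 3*b^2 - b) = b*(b + 1)*(b^3 - 3*b^2 + 3*b - 1) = b*(b - 1)*(b + 1)*(b^2 - 2*b + 1) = b*(b - 1)^2*(b + 1)*(b - 1)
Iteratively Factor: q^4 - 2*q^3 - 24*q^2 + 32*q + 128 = (q + 2)*(q^3 - 4*q^2 - 16*q + 64) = (q + 2)*(q + 4)*(q^2 - 8*q + 16) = (q - 4)*(q + 2)*(q + 4)*(q - 4)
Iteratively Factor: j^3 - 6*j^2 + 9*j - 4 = (j - 4)*(j^2 - 2*j + 1) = (j - 4)*(j - 1)*(j - 1)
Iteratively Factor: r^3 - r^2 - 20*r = (r - 5)*(r^2 + 4*r) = (r - 5)*(r + 4)*(r)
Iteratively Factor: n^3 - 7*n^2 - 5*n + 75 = (n + 3)*(n^2 - 10*n + 25) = (n - 5)*(n + 3)*(n - 5)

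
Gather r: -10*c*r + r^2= -10*c*r + r^2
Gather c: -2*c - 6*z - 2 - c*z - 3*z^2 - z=c*(-z - 2) - 3*z^2 - 7*z - 2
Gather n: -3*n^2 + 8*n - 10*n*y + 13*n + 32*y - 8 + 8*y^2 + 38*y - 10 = -3*n^2 + n*(21 - 10*y) + 8*y^2 + 70*y - 18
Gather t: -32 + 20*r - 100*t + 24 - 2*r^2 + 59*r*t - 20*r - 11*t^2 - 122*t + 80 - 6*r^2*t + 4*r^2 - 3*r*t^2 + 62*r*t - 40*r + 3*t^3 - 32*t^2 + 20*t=2*r^2 - 40*r + 3*t^3 + t^2*(-3*r - 43) + t*(-6*r^2 + 121*r - 202) + 72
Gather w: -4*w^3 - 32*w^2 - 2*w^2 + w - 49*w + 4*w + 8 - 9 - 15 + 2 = -4*w^3 - 34*w^2 - 44*w - 14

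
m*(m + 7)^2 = m^3 + 14*m^2 + 49*m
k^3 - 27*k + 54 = (k - 3)^2*(k + 6)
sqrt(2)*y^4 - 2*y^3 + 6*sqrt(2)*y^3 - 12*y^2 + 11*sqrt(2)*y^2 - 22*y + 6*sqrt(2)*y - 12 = (y + 2)*(y + 3)*(y - sqrt(2))*(sqrt(2)*y + sqrt(2))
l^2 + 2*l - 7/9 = (l - 1/3)*(l + 7/3)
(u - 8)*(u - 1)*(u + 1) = u^3 - 8*u^2 - u + 8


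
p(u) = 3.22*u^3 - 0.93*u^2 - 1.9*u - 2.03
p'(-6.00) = 357.02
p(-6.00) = -719.63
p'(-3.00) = 90.62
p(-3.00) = -91.64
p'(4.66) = 199.21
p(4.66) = 294.77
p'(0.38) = -1.21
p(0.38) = -2.71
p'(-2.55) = 65.66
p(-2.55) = -56.62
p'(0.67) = 1.19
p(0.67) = -2.75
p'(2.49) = 53.36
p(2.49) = 37.18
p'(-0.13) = -1.49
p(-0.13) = -1.81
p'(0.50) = -0.42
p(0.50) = -2.81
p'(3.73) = 125.56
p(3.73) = 145.05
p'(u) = 9.66*u^2 - 1.86*u - 1.9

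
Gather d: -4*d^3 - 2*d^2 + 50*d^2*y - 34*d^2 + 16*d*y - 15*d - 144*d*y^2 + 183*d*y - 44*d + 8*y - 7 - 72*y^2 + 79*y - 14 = -4*d^3 + d^2*(50*y - 36) + d*(-144*y^2 + 199*y - 59) - 72*y^2 + 87*y - 21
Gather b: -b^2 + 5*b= -b^2 + 5*b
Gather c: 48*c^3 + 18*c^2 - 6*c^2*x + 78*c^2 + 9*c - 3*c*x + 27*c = 48*c^3 + c^2*(96 - 6*x) + c*(36 - 3*x)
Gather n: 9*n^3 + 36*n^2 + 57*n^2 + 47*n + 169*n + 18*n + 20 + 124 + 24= 9*n^3 + 93*n^2 + 234*n + 168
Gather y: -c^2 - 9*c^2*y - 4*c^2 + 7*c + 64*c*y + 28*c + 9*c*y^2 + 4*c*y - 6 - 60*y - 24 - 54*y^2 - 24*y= -5*c^2 + 35*c + y^2*(9*c - 54) + y*(-9*c^2 + 68*c - 84) - 30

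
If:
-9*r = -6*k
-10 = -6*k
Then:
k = 5/3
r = 10/9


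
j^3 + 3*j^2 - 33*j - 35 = (j - 5)*(j + 1)*(j + 7)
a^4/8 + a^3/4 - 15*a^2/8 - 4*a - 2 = (a/4 + 1)*(a/2 + 1/2)*(a - 4)*(a + 1)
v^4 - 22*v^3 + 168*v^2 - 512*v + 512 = (v - 8)^2*(v - 4)*(v - 2)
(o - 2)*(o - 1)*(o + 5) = o^3 + 2*o^2 - 13*o + 10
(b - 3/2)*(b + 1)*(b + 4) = b^3 + 7*b^2/2 - 7*b/2 - 6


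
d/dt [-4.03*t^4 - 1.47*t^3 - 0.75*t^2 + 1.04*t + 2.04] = -16.12*t^3 - 4.41*t^2 - 1.5*t + 1.04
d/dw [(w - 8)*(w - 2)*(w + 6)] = 3*w^2 - 8*w - 44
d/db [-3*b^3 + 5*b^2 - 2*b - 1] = -9*b^2 + 10*b - 2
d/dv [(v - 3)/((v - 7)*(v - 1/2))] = 4*(-v^2 + 6*v - 19)/(4*v^4 - 60*v^3 + 253*v^2 - 210*v + 49)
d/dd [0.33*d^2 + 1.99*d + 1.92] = 0.66*d + 1.99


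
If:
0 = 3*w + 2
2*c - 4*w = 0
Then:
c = -4/3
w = -2/3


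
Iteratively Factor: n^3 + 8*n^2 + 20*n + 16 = (n + 4)*(n^2 + 4*n + 4) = (n + 2)*(n + 4)*(n + 2)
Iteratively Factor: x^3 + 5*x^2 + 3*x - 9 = (x + 3)*(x^2 + 2*x - 3) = (x - 1)*(x + 3)*(x + 3)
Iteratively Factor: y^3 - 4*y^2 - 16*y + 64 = (y - 4)*(y^2 - 16) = (y - 4)^2*(y + 4)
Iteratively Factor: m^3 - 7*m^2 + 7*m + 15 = (m + 1)*(m^2 - 8*m + 15) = (m - 3)*(m + 1)*(m - 5)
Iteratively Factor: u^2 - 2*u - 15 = (u + 3)*(u - 5)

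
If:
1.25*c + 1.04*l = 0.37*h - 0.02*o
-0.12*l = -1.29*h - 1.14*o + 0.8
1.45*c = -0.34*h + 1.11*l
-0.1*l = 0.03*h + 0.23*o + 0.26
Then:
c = 0.06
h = 2.24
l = 0.76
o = -1.75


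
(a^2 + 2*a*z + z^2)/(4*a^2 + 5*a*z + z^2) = (a + z)/(4*a + z)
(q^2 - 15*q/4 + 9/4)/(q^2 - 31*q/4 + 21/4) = (q - 3)/(q - 7)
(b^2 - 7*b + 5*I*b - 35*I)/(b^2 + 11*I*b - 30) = (b - 7)/(b + 6*I)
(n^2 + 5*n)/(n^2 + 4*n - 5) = n/(n - 1)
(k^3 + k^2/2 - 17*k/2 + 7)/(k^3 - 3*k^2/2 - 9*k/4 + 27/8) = 4*(2*k^3 + k^2 - 17*k + 14)/(8*k^3 - 12*k^2 - 18*k + 27)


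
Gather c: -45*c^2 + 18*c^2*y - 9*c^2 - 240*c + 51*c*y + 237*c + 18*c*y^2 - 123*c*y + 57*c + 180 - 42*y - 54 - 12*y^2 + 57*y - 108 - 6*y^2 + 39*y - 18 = c^2*(18*y - 54) + c*(18*y^2 - 72*y + 54) - 18*y^2 + 54*y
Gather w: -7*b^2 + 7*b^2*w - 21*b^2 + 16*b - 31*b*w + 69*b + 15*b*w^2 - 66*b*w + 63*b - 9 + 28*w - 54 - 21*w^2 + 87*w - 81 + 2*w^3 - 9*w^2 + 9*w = -28*b^2 + 148*b + 2*w^3 + w^2*(15*b - 30) + w*(7*b^2 - 97*b + 124) - 144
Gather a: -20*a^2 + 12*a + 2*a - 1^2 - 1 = -20*a^2 + 14*a - 2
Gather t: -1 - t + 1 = -t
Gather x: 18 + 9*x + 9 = 9*x + 27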